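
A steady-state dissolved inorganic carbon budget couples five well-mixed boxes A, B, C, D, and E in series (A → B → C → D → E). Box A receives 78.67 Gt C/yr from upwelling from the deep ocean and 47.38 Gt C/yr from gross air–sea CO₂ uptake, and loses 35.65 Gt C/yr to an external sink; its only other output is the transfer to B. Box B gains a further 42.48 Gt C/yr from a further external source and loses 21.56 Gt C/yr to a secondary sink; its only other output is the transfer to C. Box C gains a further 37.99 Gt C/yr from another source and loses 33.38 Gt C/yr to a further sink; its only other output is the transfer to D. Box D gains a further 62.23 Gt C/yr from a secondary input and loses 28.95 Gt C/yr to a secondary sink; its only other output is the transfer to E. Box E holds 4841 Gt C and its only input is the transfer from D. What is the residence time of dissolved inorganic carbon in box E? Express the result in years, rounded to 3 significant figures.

Box A: F(A→B) = (78.67 + 47.38) − 35.65 = 90.400 Gt C/yr.
Box B: F(B→C) = (90.400 + 42.48) − 21.56 = 111.32 Gt C/yr.
Box C: F(C→D) = (111.32 + 37.99) − 33.38 = 115.93 Gt C/yr.
Box D: F(D→E) = (115.93 + 62.23) − 28.95 = 149.21 Gt C/yr.
Box E throughput = its input = 149.21 Gt C/yr; τ = 4841 / 149.21 = 32.44 yr.

32.4 yr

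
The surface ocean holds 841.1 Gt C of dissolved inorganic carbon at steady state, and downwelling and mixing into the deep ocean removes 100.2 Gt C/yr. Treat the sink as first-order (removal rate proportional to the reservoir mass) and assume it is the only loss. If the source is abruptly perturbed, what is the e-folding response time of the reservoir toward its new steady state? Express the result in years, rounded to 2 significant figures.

8.4 yr

For a linear reservoir the response time equals the residence time τ = M/F.
τ = 841.1 / 100.2 = 8.394 yr.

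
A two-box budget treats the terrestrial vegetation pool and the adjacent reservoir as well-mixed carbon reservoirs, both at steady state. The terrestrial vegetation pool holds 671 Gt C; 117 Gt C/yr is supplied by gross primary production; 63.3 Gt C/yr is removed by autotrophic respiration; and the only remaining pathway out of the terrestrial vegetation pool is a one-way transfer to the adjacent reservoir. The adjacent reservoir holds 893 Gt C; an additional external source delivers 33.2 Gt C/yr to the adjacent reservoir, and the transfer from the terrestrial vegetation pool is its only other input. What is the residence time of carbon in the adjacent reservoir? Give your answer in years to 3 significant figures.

Balance the terrestrial vegetation pool: ΣF_in = 117.00 Gt C/yr.
Transfer to the adjacent reservoir = ΣF_in − (63.3) = 53.700 Gt C/yr.
Total input to the adjacent reservoir = 53.700 + 33.2 = 86.900 Gt C/yr; at steady state this equals its total output.
τ = M / F = 893 / 86.900 = 10.28 yr.

10.3 yr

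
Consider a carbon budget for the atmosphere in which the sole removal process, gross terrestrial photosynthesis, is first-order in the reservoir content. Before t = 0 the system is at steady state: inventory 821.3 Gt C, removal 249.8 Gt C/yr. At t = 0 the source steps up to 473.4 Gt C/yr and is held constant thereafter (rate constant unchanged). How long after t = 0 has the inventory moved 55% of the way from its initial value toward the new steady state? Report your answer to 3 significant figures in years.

τ = M₀/F₀ = 821.3/249.8 = 3.288 yr.
The remaining gap fraction is e^(−t/τ); 55% covered ⇒ e^(−t/τ) = 0.450.
t = −τ ln(0.450) = 3.288 × 0.7985 = 2.625 yr.

2.63 yr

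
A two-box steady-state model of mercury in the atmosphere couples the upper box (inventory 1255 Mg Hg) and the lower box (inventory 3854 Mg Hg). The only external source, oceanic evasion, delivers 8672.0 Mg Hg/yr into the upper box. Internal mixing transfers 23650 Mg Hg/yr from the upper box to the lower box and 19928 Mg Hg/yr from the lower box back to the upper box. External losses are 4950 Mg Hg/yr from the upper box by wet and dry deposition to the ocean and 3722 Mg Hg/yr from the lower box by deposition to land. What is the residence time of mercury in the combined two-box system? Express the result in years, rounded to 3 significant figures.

Residence time in the combined system uses the total inventory and the total *external* removal — internal exchanges between the two boxes cancel.
M_total = 1255 + 3854 = 5109.0 Mg Hg.
ΣF_external_out = 4950 + 3722 = 8672.0 Mg Hg/yr.
τ = M_total / ΣF_ext = 5109.0 / 8672.0 = 0.5891 yr.

0.589 yr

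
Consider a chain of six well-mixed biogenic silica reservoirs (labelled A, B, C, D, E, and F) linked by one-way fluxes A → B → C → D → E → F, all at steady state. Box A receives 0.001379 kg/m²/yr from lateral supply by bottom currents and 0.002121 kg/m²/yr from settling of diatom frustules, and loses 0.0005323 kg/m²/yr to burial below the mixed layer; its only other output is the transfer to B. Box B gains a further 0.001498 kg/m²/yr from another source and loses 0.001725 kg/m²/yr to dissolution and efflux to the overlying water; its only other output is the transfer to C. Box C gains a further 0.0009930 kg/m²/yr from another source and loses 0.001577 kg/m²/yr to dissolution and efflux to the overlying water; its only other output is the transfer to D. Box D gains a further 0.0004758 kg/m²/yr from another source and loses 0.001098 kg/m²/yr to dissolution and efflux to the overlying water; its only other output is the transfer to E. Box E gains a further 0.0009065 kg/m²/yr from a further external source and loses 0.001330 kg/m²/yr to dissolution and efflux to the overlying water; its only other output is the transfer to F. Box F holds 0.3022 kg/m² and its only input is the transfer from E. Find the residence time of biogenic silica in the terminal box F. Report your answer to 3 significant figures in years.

272 yr

Box A: F(A→B) = (0.001379 + 0.002121) − 0.0005323 = 0.0029677 kg/m²/yr.
Box B: F(B→C) = (0.0029677 + 0.001498) − 0.001725 = 0.0027407 kg/m²/yr.
Box C: F(C→D) = (0.0027407 + 0.0009930) − 0.001577 = 0.0021567 kg/m²/yr.
Box D: F(D→E) = (0.0021567 + 0.0004758) − 0.001098 = 0.0015345 kg/m²/yr.
Box E: F(E→F) = (0.0015345 + 0.0009065) − 0.001330 = 0.0011110 kg/m²/yr.
Box F throughput = its input = 0.0011110 kg/m²/yr; τ = 0.3022 / 0.0011110 = 272.0 yr.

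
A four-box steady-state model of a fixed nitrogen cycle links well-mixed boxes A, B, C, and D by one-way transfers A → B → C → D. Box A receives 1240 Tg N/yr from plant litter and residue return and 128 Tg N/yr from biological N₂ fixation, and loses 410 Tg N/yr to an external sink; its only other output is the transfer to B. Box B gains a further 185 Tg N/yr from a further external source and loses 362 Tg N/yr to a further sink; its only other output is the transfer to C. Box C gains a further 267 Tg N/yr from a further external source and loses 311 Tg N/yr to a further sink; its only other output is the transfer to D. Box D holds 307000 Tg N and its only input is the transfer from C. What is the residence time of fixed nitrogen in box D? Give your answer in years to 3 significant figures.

417 yr

Box A: F(A→B) = (1240 + 128) − 410 = 958.00 Tg N/yr.
Box B: F(B→C) = (958.00 + 185) − 362 = 781.00 Tg N/yr.
Box C: F(C→D) = (781.00 + 267) − 311 = 737.00 Tg N/yr.
Box D throughput = its input = 737.00 Tg N/yr; τ = 307000 / 737.00 = 416.6 yr.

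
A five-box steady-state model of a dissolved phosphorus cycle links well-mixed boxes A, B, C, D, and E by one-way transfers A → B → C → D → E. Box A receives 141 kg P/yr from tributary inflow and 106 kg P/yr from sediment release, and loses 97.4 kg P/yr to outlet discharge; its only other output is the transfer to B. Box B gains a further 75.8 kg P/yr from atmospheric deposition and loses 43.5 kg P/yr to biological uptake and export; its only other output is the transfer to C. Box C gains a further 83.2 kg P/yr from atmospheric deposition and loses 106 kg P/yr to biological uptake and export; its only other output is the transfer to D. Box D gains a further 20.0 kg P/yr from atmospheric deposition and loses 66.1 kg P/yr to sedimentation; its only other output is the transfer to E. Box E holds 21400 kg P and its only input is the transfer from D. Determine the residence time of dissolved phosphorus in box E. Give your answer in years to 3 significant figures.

Box A: F(A→B) = (141 + 106) − 97.4 = 149.60 kg P/yr.
Box B: F(B→C) = (149.60 + 75.8) − 43.5 = 181.90 kg P/yr.
Box C: F(C→D) = (181.90 + 83.2) − 106 = 159.10 kg P/yr.
Box D: F(D→E) = (159.10 + 20.0) − 66.1 = 113.00 kg P/yr.
Box E throughput = its input = 113.00 kg P/yr; τ = 21400 / 113.00 = 189.4 yr.

189 yr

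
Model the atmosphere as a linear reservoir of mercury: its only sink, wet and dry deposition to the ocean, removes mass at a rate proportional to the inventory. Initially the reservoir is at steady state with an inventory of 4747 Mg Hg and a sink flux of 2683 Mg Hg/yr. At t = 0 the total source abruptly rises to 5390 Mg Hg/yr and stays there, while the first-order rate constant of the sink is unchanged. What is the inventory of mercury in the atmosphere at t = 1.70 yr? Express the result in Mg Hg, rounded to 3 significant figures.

The sink rate constant is k = F₀/M₀ = 2683/4747 = 0.5652 yr⁻¹.
Solving dM/dt = F₁ − kM with M(0) = M₀ gives M(t) = F₁/k + (M₀ − F₁/k)·e^(−kt).
F₁/k = 5390/0.5652 = 9536.5 Mg Hg; kt = 0.5652 × 1.70 = 0.9608, e^(−kt) = 0.3826.
M(1.70) = 9536.5 + (4747 − 9536.5) × 0.3826 = 9536.5 − 1832 = 7704.1 Mg Hg.

7700 Mg Hg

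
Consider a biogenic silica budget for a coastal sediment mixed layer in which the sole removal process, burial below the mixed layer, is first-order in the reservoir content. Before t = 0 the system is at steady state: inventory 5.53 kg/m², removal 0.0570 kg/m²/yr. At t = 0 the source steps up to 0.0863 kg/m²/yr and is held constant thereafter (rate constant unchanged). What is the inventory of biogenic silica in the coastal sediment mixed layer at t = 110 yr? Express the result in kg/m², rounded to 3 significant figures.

7.46 kg/m²

The sink rate constant is k = F₀/M₀ = 0.0570/5.53 = 0.01031 yr⁻¹.
Solving dM/dt = F₁ − kM with M(0) = M₀ gives M(t) = F₁/k + (M₀ − F₁/k)·e^(−kt).
F₁/k = 0.0863/0.01031 = 8.3726 kg/m²; kt = 0.01031 × 110 = 1.134, e^(−kt) = 0.3218.
M(110) = 8.3726 + (5.53 − 8.3726) × 0.3218 = 8.3726 − 0.9148 = 7.4579 kg/m².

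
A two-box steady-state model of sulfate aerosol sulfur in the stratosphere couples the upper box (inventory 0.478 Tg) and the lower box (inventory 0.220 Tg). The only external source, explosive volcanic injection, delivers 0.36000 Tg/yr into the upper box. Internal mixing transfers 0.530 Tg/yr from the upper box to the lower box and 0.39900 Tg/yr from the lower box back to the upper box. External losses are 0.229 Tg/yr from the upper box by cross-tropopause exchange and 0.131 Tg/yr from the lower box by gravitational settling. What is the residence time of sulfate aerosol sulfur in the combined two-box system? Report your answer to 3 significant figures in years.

1.94 yr

Treat the two boxes together as one reservoir: the mixing fluxes between them are internal recycling, so τ = ΣM / Σ(external losses).
M_total = 0.478 + 0.220 = 0.69800 Tg.
ΣF_external_out = 0.229 + 0.131 = 0.36000 Tg/yr.
τ = M_total / ΣF_ext = 0.69800 / 0.36000 = 1.939 yr.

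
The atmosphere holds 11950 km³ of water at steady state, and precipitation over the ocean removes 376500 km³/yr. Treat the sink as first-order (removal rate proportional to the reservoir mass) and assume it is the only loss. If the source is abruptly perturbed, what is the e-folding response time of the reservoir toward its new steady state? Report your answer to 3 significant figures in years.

0.0317 yr

For a linear reservoir the response time equals the residence time τ = M/F.
τ = 11950 / 376500 = 0.03174 yr.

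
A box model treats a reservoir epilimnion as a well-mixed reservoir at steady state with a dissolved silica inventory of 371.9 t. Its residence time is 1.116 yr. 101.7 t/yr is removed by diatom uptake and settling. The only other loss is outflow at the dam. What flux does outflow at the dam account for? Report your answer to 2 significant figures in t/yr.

230 t/yr

Total removal F = M/τ = 371.9 / 1.116 = 333.2 t/yr.
Outflow at the dam = F − (101.7) = 333.2 − 101.7 = 231.5 t/yr.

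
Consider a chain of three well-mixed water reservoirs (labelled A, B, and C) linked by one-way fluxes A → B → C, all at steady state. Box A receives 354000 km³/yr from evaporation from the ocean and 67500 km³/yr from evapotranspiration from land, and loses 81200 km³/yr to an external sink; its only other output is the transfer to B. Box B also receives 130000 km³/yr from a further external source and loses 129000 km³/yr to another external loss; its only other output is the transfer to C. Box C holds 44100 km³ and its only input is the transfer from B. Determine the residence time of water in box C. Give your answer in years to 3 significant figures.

0.129 yr

Box A: F(A→B) = (354000 + 67500) − 81200 = 340300 km³/yr.
Box B: F(B→C) = (340300 + 130000) − 129000 = 341300 km³/yr.
Box C throughput = its input = 341300 km³/yr; τ = 44100 / 341300 = 0.1292 yr.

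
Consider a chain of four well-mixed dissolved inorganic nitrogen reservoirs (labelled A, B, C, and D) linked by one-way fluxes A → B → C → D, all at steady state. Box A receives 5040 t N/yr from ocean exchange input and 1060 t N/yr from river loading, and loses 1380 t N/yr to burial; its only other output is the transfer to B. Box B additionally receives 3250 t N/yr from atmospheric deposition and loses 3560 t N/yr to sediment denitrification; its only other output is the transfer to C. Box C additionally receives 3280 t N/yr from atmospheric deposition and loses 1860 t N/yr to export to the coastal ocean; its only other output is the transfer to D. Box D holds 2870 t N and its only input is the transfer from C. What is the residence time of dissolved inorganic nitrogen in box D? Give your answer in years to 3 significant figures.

0.492 yr

Box A: F(A→B) = (5040 + 1060) − 1380 = 4720.0 t N/yr.
Box B: F(B→C) = (4720.0 + 3250) − 3560 = 4410.0 t N/yr.
Box C: F(C→D) = (4410.0 + 3280) − 1860 = 5830.0 t N/yr.
Box D throughput = its input = 5830.0 t N/yr; τ = 2870 / 5830.0 = 0.4923 yr.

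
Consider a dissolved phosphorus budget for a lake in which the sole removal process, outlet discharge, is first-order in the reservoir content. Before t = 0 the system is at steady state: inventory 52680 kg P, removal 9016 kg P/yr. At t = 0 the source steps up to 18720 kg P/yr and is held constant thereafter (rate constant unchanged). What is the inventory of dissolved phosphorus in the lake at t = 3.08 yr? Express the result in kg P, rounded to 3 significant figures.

75900 kg P

τ = M₀/F₀ = 52680/9016 = 5.843 yr; rate constant k = 1/τ.
New steady state M_∞ = F₁/k = F₁·τ = 18720 × 5.843 = 109380 kg P.
M(t) = M_∞ + (M₀ − M_∞)·e^(−t/τ); t/τ = 3.08/5.843 = 0.5271, so e^(−t/τ) = 0.5903.
M(t) = 109380 − 56700 × 0.5903 = 75910 kg P.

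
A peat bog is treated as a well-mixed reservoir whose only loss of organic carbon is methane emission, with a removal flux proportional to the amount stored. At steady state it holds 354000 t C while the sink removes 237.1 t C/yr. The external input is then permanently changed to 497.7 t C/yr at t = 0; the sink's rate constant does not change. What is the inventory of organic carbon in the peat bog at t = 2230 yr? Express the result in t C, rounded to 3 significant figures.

656000 t C

τ = M₀/F₀ = 354000/237.1 = 1493 yr; rate constant k = 1/τ.
New steady state M_∞ = F₁/k = F₁·τ = 497.7 × 1493 = 743090 t C.
M(t) = M_∞ + (M₀ − M_∞)·e^(−t/τ); t/τ = 2230/1493 = 1.494, so e^(−t/τ) = 0.2246.
M(t) = 743090 − 389100 × 0.2246 = 655710 t C.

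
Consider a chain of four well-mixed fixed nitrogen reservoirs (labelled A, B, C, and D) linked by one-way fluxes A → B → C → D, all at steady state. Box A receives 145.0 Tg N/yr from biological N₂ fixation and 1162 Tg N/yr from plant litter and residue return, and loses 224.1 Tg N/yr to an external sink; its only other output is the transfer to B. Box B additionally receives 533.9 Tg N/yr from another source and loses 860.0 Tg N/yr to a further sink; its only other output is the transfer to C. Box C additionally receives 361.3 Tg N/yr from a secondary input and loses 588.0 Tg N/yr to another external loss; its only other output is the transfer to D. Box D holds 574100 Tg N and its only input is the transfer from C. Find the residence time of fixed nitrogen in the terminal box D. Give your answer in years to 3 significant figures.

1080 yr

Box A: F(A→B) = (145.0 + 1162) − 224.1 = 1082.9 Tg N/yr.
Box B: F(B→C) = (1082.9 + 533.9) − 860.0 = 756.80 Tg N/yr.
Box C: F(C→D) = (756.80 + 361.3) − 588.0 = 530.10 Tg N/yr.
Box D throughput = its input = 530.10 Tg N/yr; τ = 574100 / 530.10 = 1083 yr.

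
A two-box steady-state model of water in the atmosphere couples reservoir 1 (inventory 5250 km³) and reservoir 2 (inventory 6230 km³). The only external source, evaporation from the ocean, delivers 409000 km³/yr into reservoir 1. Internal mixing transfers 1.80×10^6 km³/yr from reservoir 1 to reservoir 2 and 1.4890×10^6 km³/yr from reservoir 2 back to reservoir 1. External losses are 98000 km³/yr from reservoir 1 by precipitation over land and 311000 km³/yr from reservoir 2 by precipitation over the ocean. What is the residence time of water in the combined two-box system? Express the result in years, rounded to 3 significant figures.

For the system as a whole, the A↔B exchange is internal and contributes nothing to the throughput; only the external sinks remove mass.
M_total = 5250 + 6230 = 11480 km³.
ΣF_external_out = 98000 + 311000 = 409000 km³/yr.
τ = M_total / ΣF_ext = 11480 / 409000 = 0.02807 yr.

0.0281 yr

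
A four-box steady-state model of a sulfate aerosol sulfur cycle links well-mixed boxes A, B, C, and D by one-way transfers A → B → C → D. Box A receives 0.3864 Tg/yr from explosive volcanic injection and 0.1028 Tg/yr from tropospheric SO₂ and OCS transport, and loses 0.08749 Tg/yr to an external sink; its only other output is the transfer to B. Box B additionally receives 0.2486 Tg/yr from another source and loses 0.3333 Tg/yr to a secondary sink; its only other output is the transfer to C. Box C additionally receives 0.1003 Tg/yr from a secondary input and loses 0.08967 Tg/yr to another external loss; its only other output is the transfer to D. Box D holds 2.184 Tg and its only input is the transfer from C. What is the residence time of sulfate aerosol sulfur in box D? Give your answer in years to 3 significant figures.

6.67 yr

Box A: F(A→B) = (0.3864 + 0.1028) − 0.08749 = 0.40171 Tg/yr.
Box B: F(B→C) = (0.40171 + 0.2486) − 0.3333 = 0.31701 Tg/yr.
Box C: F(C→D) = (0.31701 + 0.1003) − 0.08967 = 0.32764 Tg/yr.
Box D throughput = its input = 0.32764 Tg/yr; τ = 2.184 / 0.32764 = 6.666 yr.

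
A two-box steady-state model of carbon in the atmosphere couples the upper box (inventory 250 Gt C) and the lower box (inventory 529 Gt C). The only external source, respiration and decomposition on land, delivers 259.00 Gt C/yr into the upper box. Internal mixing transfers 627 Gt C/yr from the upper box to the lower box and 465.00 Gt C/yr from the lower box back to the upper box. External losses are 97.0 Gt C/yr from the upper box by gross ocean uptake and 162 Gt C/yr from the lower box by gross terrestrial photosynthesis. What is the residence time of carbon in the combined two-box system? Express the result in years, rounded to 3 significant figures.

3.01 yr

Residence time in the combined system uses the total inventory and the total *external* removal — internal exchanges between the two boxes cancel.
M_total = 250 + 529 = 779.00 Gt C.
ΣF_external_out = 97.0 + 162 = 259.00 Gt C/yr.
τ = M_total / ΣF_ext = 779.00 / 259.00 = 3.008 yr.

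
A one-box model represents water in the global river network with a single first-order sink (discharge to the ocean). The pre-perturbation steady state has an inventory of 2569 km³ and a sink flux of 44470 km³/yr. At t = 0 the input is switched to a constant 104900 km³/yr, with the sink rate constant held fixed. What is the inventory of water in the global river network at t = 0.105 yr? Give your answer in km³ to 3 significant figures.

τ = M₀/F₀ = 2569/44470 = 0.05777 yr; rate constant k = 1/τ.
New steady state M_∞ = F₁/k = F₁·τ = 104900 × 0.05777 = 6060.0 km³.
M(t) = M_∞ + (M₀ − M_∞)·e^(−t/τ); t/τ = 0.105/0.05777 = 1.818, so e^(−t/τ) = 0.1624.
M(t) = 6060.0 − 3491 × 0.1624 = 5493.0 km³.

5490 km³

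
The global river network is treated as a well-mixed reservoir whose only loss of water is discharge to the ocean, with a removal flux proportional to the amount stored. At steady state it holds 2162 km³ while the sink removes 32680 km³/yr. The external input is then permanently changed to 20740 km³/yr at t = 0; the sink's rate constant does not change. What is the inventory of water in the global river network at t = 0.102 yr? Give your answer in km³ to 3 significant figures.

1540 km³

The sink rate constant is k = F₀/M₀ = 32680/2162 = 15.12 yr⁻¹.
Solving dM/dt = F₁ − kM with M(0) = M₀ gives M(t) = F₁/k + (M₀ − F₁/k)·e^(−kt).
F₁/k = 20740/15.12 = 1372.1 km³; kt = 15.12 × 0.102 = 1.542, e^(−kt) = 0.2140.
M(0.102) = 1372.1 + (2162 − 1372.1) × 0.2140 = 1372.1 + 169.0 = 1541.1 km³.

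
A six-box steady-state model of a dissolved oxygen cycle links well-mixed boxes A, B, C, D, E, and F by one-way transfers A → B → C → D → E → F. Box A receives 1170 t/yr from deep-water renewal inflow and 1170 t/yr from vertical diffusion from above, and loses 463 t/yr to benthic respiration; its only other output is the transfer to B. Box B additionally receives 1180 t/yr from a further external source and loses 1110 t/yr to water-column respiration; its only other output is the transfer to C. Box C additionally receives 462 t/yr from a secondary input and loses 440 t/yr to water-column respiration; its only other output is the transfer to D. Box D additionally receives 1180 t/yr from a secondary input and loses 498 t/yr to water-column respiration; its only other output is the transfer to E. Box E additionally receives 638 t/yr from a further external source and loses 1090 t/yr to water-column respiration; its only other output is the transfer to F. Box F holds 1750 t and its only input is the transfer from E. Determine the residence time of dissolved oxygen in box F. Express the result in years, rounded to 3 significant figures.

0.796 yr

Box A: F(A→B) = (1170 + 1170) − 463 = 1877.0 t/yr.
Box B: F(B→C) = (1877.0 + 1180) − 1110 = 1947.0 t/yr.
Box C: F(C→D) = (1947.0 + 462) − 440 = 1969.0 t/yr.
Box D: F(D→E) = (1969.0 + 1180) − 498 = 2651.0 t/yr.
Box E: F(E→F) = (2651.0 + 638) − 1090 = 2199.0 t/yr.
Box F throughput = its input = 2199.0 t/yr; τ = 1750 / 2199.0 = 0.7958 yr.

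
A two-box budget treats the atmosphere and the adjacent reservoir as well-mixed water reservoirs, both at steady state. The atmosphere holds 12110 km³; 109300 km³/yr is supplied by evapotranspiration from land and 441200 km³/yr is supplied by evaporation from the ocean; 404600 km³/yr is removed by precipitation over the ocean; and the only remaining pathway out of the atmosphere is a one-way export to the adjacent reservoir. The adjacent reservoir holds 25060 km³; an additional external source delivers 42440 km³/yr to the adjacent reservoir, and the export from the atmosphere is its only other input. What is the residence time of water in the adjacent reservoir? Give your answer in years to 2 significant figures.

0.13 yr

Balance the atmosphere: ΣF_in = 109300 + 441200 = 550500 km³/yr.
Export to the adjacent reservoir = ΣF_in − (404600) = 145900 km³/yr.
Total input to the adjacent reservoir = 145900 + 42440 = 188340 km³/yr; at steady state this equals its total output.
τ = M / F = 25060 / 188340 = 0.1331 yr.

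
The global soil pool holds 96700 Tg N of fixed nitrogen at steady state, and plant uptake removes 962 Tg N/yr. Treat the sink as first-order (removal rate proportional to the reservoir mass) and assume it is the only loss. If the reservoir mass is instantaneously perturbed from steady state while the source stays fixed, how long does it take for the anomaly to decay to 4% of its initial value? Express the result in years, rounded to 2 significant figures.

320 yr

For a linear reservoir the anomaly decays as exp(−t/τ) with τ = M/F = 96700/962 = 100.5 yr.
exp(−t/τ) = 0.04 ⇒ t = −τ ln(0.04) = 100.5 × 3.219 = 323.6 yr.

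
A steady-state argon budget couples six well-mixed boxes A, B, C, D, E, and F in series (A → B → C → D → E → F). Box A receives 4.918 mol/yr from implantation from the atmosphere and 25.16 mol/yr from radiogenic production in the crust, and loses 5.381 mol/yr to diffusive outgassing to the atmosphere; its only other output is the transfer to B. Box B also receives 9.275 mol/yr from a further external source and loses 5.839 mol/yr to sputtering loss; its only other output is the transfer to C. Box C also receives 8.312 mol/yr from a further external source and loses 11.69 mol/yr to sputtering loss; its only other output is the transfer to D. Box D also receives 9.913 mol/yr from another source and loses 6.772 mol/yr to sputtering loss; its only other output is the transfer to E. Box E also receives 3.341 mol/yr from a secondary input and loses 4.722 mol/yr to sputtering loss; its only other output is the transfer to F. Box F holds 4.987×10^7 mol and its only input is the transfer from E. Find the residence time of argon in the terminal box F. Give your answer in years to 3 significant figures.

Box A: F(A→B) = (4.918 + 25.16) − 5.381 = 24.697 mol/yr.
Box B: F(B→C) = (24.697 + 9.275) − 5.839 = 28.133 mol/yr.
Box C: F(C→D) = (28.133 + 8.312) − 11.69 = 24.755 mol/yr.
Box D: F(D→E) = (24.755 + 9.913) − 6.772 = 27.896 mol/yr.
Box E: F(E→F) = (27.896 + 3.341) − 4.722 = 26.515 mol/yr.
Box F throughput = its input = 26.515 mol/yr; τ = 4.987×10^7 / 26.515 = 1.881×10^6 yr.

1.88×10^6 yr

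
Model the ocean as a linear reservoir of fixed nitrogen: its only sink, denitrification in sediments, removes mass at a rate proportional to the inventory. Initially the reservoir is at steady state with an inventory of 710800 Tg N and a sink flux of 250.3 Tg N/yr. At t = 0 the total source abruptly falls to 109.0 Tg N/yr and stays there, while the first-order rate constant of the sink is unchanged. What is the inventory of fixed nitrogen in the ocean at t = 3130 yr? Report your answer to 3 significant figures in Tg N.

τ = M₀/F₀ = 710800/250.3 = 2840 yr; rate constant k = 1/τ.
New steady state M_∞ = F₁/k = F₁·τ = 109.0 × 2840 = 309540 Tg N.
M(t) = M_∞ + (M₀ − M_∞)·e^(−t/τ); t/τ = 3130/2840 = 1.102, so e^(−t/τ) = 0.3321.
M(t) = 309540 + 401300 × 0.3321 = 442810 Tg N.

443000 Tg N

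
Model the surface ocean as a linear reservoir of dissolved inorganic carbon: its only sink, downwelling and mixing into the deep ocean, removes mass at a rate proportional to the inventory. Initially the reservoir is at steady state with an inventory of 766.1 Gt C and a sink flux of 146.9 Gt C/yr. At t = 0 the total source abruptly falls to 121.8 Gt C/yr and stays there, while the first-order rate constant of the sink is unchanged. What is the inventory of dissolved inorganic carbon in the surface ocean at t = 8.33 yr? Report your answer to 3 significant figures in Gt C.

τ = M₀/F₀ = 766.1/146.9 = 5.215 yr; rate constant k = 1/τ.
New steady state M_∞ = F₁/k = F₁·τ = 121.8 × 5.215 = 635.20 Gt C.
M(t) = M_∞ + (M₀ − M_∞)·e^(−t/τ); t/τ = 8.33/5.215 = 1.597, so e^(−t/τ) = 0.2024.
M(t) = 635.20 + 130.9 × 0.2024 = 661.70 Gt C.

662 Gt C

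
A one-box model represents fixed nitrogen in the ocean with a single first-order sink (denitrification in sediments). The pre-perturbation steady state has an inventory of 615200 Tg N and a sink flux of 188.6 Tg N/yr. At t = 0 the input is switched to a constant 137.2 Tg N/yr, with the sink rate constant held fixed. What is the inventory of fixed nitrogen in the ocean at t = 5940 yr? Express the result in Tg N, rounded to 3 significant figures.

Residence time τ = M₀/F₀ = 3262 yr. The eventual steady state is M_∞ = M₀·(F₁/F₀) = 615200 × 137.2/188.6 = 447540 Tg N.
The anomaly ΔM(t) = M(t) − M_∞ decays as ΔM₀·e^(−t/τ) with ΔM₀ = 615200 − 447540 = 167700 Tg N.
At t = 5940 yr, e^(−t/τ) = e^(−1.821) = 0.1619, so ΔM = 27140 Tg N and M = 447540 + 27140 = 474680 Tg N.

475000 Tg N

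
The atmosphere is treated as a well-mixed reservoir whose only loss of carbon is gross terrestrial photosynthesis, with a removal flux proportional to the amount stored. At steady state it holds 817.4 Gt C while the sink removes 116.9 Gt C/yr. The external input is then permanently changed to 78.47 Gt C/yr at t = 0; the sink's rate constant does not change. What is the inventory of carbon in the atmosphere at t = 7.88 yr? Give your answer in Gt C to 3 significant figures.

Residence time τ = M₀/F₀ = 6.992 yr. The eventual steady state is M_∞ = M₀·(F₁/F₀) = 817.4 × 78.47/116.9 = 548.69 Gt C.
The anomaly ΔM(t) = M(t) − M_∞ decays as ΔM₀·e^(−t/τ) with ΔM₀ = 817.4 − 548.69 = 268.7 Gt C.
At t = 7.88 yr, e^(−t/τ) = e^(−1.127) = 0.3240, so ΔM = 87.07 Gt C and M = 548.69 + 87.07 = 635.75 Gt C.

636 Gt C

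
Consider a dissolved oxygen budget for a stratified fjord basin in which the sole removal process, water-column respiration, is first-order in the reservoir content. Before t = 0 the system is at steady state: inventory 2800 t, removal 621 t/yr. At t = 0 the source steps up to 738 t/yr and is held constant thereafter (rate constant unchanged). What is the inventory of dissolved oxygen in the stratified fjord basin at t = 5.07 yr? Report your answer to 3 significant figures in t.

3160 t

τ = M₀/F₀ = 2800/621 = 4.509 yr; rate constant k = 1/τ.
New steady state M_∞ = F₁/k = F₁·τ = 738 × 4.509 = 3327.5 t.
M(t) = M_∞ + (M₀ − M_∞)·e^(−t/τ); t/τ = 5.07/4.509 = 1.124, so e^(−t/τ) = 0.3248.
M(t) = 3327.5 − 527.5 × 0.3248 = 3156.2 t.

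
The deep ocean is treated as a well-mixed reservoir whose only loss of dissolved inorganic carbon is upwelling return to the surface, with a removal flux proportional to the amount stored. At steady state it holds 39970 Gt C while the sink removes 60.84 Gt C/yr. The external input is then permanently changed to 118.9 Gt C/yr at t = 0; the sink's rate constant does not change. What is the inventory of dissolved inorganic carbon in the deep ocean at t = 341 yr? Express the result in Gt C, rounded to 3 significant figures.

55400 Gt C

The sink rate constant is k = F₀/M₀ = 60.84/39970 = 0.001522 yr⁻¹.
Solving dM/dt = F₁ − kM with M(0) = M₀ gives M(t) = F₁/k + (M₀ − F₁/k)·e^(−kt).
F₁/k = 118.9/0.001522 = 78114 Gt C; kt = 0.001522 × 341 = 0.5191, e^(−kt) = 0.5951.
M(341) = 78114 + (39970 − 78114) × 0.5951 = 78114 − 22700 = 55415 Gt C.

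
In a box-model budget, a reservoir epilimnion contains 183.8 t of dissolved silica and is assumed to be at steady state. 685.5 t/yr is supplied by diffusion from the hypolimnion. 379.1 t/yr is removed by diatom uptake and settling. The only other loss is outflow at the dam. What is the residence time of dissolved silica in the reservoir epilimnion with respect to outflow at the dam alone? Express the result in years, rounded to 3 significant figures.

At steady state ΣF_in = ΣF_out.
ΣF_in = 685.50 t/yr.
Outflow at the dam flux = ΣF_in − (379.1) = 685.50 − 379.1 = 306.4 t/yr.
τ = M / F = 183.8 / 306.4 = 0.5999 yr.

0.600 yr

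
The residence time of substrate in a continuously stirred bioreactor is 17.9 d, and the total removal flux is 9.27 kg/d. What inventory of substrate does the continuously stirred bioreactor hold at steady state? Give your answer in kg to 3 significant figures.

τ = M/F ⇒ M = τ × F = 17.9 × 9.27 = 165.9 kg.

166 kg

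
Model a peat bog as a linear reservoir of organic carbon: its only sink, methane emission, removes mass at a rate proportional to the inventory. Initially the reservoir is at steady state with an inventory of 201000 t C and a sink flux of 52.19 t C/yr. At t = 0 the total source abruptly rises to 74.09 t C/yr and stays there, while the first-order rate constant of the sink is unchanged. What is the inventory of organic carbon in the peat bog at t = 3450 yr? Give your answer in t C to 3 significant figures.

The sink rate constant is k = F₀/M₀ = 52.19/201000 = 0.0002597 yr⁻¹.
Solving dM/dt = F₁ − kM with M(0) = M₀ gives M(t) = F₁/k + (M₀ − F₁/k)·e^(−kt).
F₁/k = 74.09/0.0002597 = 285340 t C; kt = 0.0002597 × 3450 = 0.8958, e^(−kt) = 0.4083.
M(3450) = 285340 + (201000 − 285340) × 0.4083 = 285340 − 34440 = 250910 t C.

251000 t C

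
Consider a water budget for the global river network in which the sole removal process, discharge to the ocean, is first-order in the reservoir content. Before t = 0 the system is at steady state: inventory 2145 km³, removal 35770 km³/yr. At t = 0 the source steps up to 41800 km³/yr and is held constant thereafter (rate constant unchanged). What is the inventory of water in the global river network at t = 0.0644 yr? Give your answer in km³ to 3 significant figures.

Residence time τ = M₀/F₀ = 0.05997 yr. The eventual steady state is M_∞ = M₀·(F₁/F₀) = 2145 × 41800/35770 = 2506.6 km³.
The anomaly ΔM(t) = M(t) − M_∞ decays as ΔM₀·e^(−t/τ) with ΔM₀ = 2145 − 2506.6 = −361.6 km³.
At t = 0.0644 yr, e^(−t/τ) = e^(−1.074) = 0.3417, so ΔM = −123.5 km³ and M = 2506.6 − 123.5 = 2383.1 km³.

2380 km³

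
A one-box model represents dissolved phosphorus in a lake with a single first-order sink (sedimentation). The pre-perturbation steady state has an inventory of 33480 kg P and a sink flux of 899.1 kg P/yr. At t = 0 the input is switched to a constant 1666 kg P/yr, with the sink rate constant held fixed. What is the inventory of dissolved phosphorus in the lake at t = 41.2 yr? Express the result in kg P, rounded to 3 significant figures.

The sink rate constant is k = F₀/M₀ = 899.1/33480 = 0.02685 yr⁻¹.
Solving dM/dt = F₁ − kM with M(0) = M₀ gives M(t) = F₁/k + (M₀ − F₁/k)·e^(−kt).
F₁/k = 1666/0.02685 = 62037 kg P; kt = 0.02685 × 41.2 = 1.106, e^(−kt) = 0.3307.
M(41.2) = 62037 + (33480 − 62037) × 0.3307 = 62037 − 9445 = 52592 kg P.

52600 kg P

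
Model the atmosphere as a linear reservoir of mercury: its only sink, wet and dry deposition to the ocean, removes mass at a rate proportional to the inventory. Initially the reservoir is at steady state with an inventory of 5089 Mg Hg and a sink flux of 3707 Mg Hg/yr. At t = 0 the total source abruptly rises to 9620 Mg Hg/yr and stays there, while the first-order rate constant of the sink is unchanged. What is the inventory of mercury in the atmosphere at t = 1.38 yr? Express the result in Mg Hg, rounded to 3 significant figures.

10200 Mg Hg

τ = M₀/F₀ = 5089/3707 = 1.373 yr; rate constant k = 1/τ.
New steady state M_∞ = F₁/k = F₁·τ = 9620 × 1.373 = 13206 Mg Hg.
M(t) = M_∞ + (M₀ − M_∞)·e^(−t/τ); t/τ = 1.38/1.373 = 1.005, so e^(−t/τ) = 0.3660.
M(t) = 13206 − 8117 × 0.3660 = 10236 Mg Hg.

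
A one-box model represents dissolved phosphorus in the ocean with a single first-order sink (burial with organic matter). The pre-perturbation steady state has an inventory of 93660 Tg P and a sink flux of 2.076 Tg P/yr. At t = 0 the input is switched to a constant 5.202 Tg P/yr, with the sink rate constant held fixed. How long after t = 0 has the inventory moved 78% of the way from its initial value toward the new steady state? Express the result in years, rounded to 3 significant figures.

τ = M₀/F₀ = 93660/2.076 = 45120 yr.
The remaining gap fraction is e^(−t/τ); 78% covered ⇒ e^(−t/τ) = 0.220.
t = −τ ln(0.220) = 45120 × 1.514 = 68310 yr.

68300 yr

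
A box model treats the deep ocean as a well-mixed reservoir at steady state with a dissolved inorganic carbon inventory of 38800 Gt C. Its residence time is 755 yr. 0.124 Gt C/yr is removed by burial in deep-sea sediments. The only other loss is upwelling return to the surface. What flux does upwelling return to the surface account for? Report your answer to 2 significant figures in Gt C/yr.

Total removal F = M/τ = 38800 / 755 = 51.39 Gt C/yr.
Upwelling return to the surface = F − (0.124) = 51.39 − 0.1240 = 51.27 Gt C/yr.

51 Gt C/yr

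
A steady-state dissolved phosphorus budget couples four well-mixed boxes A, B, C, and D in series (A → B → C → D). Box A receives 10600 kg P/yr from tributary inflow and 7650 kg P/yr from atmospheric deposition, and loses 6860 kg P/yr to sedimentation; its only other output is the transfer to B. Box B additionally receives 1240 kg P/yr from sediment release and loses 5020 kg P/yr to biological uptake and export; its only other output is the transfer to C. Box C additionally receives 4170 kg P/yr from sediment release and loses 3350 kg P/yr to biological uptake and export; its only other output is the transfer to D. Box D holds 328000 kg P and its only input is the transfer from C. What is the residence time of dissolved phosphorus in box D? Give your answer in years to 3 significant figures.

Box A: F(A→B) = (10600 + 7650) − 6860 = 11390 kg P/yr.
Box B: F(B→C) = (11390 + 1240) − 5020 = 7610.0 kg P/yr.
Box C: F(C→D) = (7610.0 + 4170) − 3350 = 8430.0 kg P/yr.
Box D throughput = its input = 8430.0 kg P/yr; τ = 328000 / 8430.0 = 38.91 yr.

38.9 yr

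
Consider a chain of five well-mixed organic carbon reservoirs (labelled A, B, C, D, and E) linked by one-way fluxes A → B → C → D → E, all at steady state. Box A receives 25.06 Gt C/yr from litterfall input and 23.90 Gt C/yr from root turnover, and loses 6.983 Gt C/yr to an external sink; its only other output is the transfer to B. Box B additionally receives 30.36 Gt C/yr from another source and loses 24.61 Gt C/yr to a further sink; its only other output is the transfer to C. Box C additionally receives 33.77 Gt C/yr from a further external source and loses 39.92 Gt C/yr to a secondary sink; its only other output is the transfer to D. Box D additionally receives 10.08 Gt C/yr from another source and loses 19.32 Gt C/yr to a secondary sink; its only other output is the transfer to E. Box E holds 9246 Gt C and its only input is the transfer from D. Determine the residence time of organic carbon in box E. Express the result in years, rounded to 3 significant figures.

286 yr

Box A: F(A→B) = (25.06 + 23.90) − 6.983 = 41.977 Gt C/yr.
Box B: F(B→C) = (41.977 + 30.36) − 24.61 = 47.727 Gt C/yr.
Box C: F(C→D) = (47.727 + 33.77) − 39.92 = 41.577 Gt C/yr.
Box D: F(D→E) = (41.577 + 10.08) − 19.32 = 32.337 Gt C/yr.
Box E throughput = its input = 32.337 Gt C/yr; τ = 9246 / 32.337 = 285.9 yr.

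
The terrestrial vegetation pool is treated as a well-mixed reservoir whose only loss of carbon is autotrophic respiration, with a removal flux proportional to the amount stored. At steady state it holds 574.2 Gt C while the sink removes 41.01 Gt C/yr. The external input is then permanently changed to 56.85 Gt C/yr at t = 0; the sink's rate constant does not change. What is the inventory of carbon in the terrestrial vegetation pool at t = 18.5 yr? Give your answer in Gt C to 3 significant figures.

τ = M₀/F₀ = 574.2/41.01 = 14.00 yr; rate constant k = 1/τ.
New steady state M_∞ = F₁/k = F₁·τ = 56.85 × 14.00 = 795.98 Gt C.
M(t) = M_∞ + (M₀ − M_∞)·e^(−t/τ); t/τ = 18.5/14.00 = 1.321, so e^(−t/τ) = 0.2668.
M(t) = 795.98 − 221.8 × 0.2668 = 736.81 Gt C.

737 Gt C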